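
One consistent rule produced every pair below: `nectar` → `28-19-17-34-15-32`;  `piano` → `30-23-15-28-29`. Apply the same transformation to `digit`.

n is letter #14 and maps to 28: an offset of 14. Letters become their 1-based position plus 14 (so a→15, b→16, …).
Applying it to digit: d=4→18, i=9→23, g=7→21, i=9→23, t=20→34.

18-23-21-23-34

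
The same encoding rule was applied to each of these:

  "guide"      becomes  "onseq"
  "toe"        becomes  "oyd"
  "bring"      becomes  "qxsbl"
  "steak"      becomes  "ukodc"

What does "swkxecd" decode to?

tsunami

Two steps: reverse the string, then apply a Caesar shift of +10.
Undoing it on swkxecd: shift back: s−10=i, w−10=m, k−10=a, x−10=n, e−10=u, c−10=s, d−10=t → imanust; then reverse → tsunami.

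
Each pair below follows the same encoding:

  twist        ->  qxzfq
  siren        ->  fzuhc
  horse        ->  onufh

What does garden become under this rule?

Treating letters as 0–25, the rule is x ↦ 11x + 15 (mod 26).
On garden: g(6)→11·6+15≡3=d; a(0)→11·0+15≡15=p; r(17)→11·17+15≡20=u; d(3)→11·3+15≡22=w; e(4)→11·4+15≡7=h; n(13)→11·13+15≡2=c (all mod 26).

dpuwhc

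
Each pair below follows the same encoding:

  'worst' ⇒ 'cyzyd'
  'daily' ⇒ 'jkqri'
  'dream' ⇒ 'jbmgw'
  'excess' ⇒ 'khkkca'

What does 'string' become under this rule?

Shifts by position in worst: pos 0: w→c (+6), pos 1: o→y (+10), pos 2: r→z (+8), pos 3: s→y (+6), pos 4: t→d (+10) — repeating every 3. The shifts repeat in a cycle of length 3: positions 0,1,… shift by +6, +10, +8, then the pattern repeats.
On string: s+6=y, t+10=d, r+8=z, i+6=o, n+10=x, g+8=o.

ydzoxo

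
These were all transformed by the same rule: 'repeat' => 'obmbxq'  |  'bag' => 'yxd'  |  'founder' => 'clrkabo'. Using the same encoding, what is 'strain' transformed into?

This is a Caesar cipher with shift 23.
On strain: s+23=p, t+23=q, r+23=o, a+23=x, i+23=f, n+23=k.

pqoxfk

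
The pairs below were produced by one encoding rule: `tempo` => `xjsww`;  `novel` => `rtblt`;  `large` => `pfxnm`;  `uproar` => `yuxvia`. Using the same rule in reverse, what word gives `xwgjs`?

In tempo: t→x is +4, e→j is +5, m→s is +6, p→w is +7 — the shift increases by 1 each position. Letter i (0-indexed) is shifted by i+4, so successive shifts are 4, 5, 6, ….
Undoing it on xwgjs: x−4=t, w−5=r, g−6=a, j−7=c, s−8=k.

track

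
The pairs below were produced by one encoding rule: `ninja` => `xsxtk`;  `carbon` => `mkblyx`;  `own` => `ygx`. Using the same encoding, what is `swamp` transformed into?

cgkwz

Compare letters: n→x is +10, i→s is +10, n→x is +10 — a constant shift. Each letter is shifted forward by 10 in the alphabet (a Caesar shift of +10).
Applying it to swamp: s+10=c, w+10=g, a+10=k, m+10=w, p+10=z.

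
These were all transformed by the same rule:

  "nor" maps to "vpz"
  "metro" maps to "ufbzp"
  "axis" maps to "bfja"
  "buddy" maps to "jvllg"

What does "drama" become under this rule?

The shift depends on letter class: consonant n→v is +8, but vowel o→p is +1. The rule splits by letter class: vowels +1, consonants +8.
For drama: d(cons)+8=l, r(cons)+8=z, a(vowel)+1=b, m(cons)+8=u, a(vowel)+1=b.

lzbub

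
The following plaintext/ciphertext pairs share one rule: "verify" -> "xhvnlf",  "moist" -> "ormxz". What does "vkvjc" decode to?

threw

In verify: v→x is +2, e→h is +3, r→v is +4, i→n is +5 — the shift increases by 1 each position. Each letter shifts forward by (position + 2), i.e. 2, 3, 4, … — the shift grows by one for each successive letter.
Reversing it on vkvjc: v−2=t, k−3=h, v−4=r, j−5=e, c−6=w.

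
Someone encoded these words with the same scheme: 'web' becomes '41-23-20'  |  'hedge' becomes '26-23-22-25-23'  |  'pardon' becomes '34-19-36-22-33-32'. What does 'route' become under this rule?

36-33-39-38-23

w is letter #23 and maps to 41: an offset of 18. Each letter is replaced by its alphabet position (a=1..z=26) + 18.
On route: r=18→36, o=15→33, u=21→39, t=20→38, e=5→23.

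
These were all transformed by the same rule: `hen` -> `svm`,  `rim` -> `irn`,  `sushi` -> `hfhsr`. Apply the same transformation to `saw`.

Each pair mirrors across the alphabet (h↔s, e↔v, n↔m): positions sum to 25. This is the alphabet-reversal cipher (Atbash): a becomes z, b becomes y, etc.
On saw: s↔h, a↔z, w↔d.

hzd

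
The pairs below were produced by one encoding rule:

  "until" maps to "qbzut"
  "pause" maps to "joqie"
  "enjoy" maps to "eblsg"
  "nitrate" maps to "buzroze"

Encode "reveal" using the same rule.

u(20)→q(16) and n(13)→b(1) fit y≡17x+14 (mod 26); the inverse of 17 mod 26 is 23. Each letter's alphabet position (a=0..z=25) is mapped through 17·x+14 mod 26 — an affine cipher.
For reveal: r(17)→17·17+14≡17=r; e(4)→17·4+14≡4=e; v(21)→17·21+14≡7=h; e(4)→17·4+14≡4=e; a(0)→17·0+14≡14=o; l(11)→17·11+14≡19=t (all mod 26).

reheot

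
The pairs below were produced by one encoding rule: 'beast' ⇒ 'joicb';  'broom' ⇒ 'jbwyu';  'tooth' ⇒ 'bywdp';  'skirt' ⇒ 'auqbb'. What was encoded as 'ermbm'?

where

Shifts by position in beast: pos 0: b→j (+8), pos 1: e→o (+10), pos 2: a→i (+8), pos 3: s→c (+10) — repeating every 2. A repeating key of period 2 is used — shifts +8, +10 over and over.
Undoing it on ermbm: e−8=w, r−10=h, m−8=e, b−10=r, m−8=e.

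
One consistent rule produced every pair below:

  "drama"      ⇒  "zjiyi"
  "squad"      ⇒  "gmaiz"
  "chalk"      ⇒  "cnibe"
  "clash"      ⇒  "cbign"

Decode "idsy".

d(3)→z(25) and r(17)→j(9) fit y≡23x+8 (mod 26); the inverse of 23 mod 26 is 17. Treating letters as 0–25, the rule is x ↦ 23x + 8 (mod 26).
Decoding idsy: i(8)→17·(8−8)≡0=a; d(3)→17·(3−8)≡19=t; s(18)→17·(18−8)≡14=o; y(24)→17·(24−8)≡12=m (all mod 26).

atom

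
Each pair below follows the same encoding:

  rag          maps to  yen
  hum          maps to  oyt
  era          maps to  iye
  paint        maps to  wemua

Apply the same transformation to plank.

The rule splits by letter class: vowels +4, consonants +7.
Applying it to plank: p(cons)+7=w, l(cons)+7=s, a(vowel)+4=e, n(cons)+7=u, k(cons)+7=r.

wseur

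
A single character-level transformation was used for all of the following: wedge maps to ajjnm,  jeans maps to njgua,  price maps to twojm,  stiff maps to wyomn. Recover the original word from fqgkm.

In wedge: w→a is +4, e→j is +5, d→j is +6, g→n is +7 — the shift increases by 1 each position. The shift increases by 1 at each position, starting from +4: 4, 5, 6, ….
Undoing it on fqgkm: f−4=b, q−5=l, g−6=a, k−7=d, m−8=e.

blade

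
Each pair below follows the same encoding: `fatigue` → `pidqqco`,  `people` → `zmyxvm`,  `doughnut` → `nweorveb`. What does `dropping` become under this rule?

Shifts by position in fatigue: pos 0: f→p (+10), pos 1: a→i (+8), pos 2: t→d (+10), pos 3: i→q (+8) — repeating every 2. The shifts repeat in a cycle of length 2: positions 0,1,… shift by +10, +8, then the pattern repeats.
For dropping: d+10=n, r+8=z, o+10=y, p+8=x, p+10=z, i+8=q, n+10=x, g+8=o.

nzyxzqxo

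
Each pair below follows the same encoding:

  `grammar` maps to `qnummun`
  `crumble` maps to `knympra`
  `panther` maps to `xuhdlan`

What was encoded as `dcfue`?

g(6)→q(16) and r(17)→n(13) fit y≡21x+20 (mod 26); the inverse of 21 mod 26 is 5. Treating letters as 0–25, the rule is x ↦ 21x + 20 (mod 26).
Decoding dcfue: d(3)→5·(3−20)≡19=t; c(2)→5·(2−20)≡14=o; f(5)→5·(5−20)≡3=d; u(20)→5·(20−20)≡0=a; e(4)→5·(4−20)≡24=y (all mod 26).

today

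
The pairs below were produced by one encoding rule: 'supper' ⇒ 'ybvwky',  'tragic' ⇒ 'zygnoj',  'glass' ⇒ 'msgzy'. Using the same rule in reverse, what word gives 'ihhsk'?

Shifts by position in supper: pos 0: s→y (+6), pos 1: u→b (+7), pos 2: p→v (+6), pos 3: p→w (+7) — repeating every 2. A repeating key of period 2 is used — shifts +6, +7 over and over.
Undoing it on ihhsk: i−6=c, h−7=a, h−6=b, s−7=l, k−6=e.

cable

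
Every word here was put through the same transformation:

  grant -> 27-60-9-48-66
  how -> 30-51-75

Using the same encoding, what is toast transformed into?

g(#7)→27 and r(#18)→60: differences scale by 3, so n = 3·pos + 6. With a=1..z=26, the number is 3·pos + 6.
For toast: t=20→66, o=15→51, a=1→9, s=19→63, t=20→66.

66-51-9-63-66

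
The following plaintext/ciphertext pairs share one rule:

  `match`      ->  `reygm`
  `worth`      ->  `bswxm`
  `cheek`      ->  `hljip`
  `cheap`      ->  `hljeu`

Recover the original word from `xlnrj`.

shine

A repeating key of period 2 is used — shifts +5, +4 over and over.
Decoding xlnrj: x−5=s, l−4=h, n−5=i, r−4=n, j−5=e.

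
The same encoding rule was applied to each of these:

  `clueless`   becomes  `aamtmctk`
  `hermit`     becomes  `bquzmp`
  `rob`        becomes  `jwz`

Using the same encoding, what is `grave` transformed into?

The output letters match the input read backwards, each shifted +8: clueless reversed is sseleulc. The word is reversed, then every letter is shifted forward by 8.
Applying it to grave: reverse → evarg; then shift: e+8=m, v+8=d, a+8=i, r+8=z, g+8=o.

mdizo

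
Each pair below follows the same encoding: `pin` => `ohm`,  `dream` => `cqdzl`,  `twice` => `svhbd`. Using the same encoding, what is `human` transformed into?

It's a constant shift of +25 (ROT25).
For human: h+25=g, u+25=t, m+25=l, a+25=z, n+25=m.

gtlzm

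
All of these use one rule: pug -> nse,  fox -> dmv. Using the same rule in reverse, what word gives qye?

sag

Compare letters: p→n is +24, u→s is +24, g→e is +24 — a constant shift. Each letter is shifted forward by 24 in the alphabet (a Caesar shift of +24).
Reversing it on qye: q−24=s, y−24=a, e−24=g.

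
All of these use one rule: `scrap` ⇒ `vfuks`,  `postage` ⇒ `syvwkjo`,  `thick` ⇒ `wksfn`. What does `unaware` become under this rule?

eqkzkuo

The shift depends on letter class: consonant s→v is +3, but vowel a→k is +10. Vowels shift forward by 10 and consonants shift forward by 3.
On unaware: u(vowel)+10=e, n(cons)+3=q, a(vowel)+10=k, w(cons)+3=z, a(vowel)+10=k, r(cons)+3=u, e(vowel)+10=o.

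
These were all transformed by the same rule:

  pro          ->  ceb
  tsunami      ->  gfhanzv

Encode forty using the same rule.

It's a constant shift of +13 (ROT13).
Applying it to forty: f+13=s, o+13=b, r+13=e, t+13=g, y+13=l.

sbegl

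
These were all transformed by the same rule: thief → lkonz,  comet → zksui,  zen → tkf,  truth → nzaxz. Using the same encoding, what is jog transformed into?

The output letters match the input read backwards, each shifted +6: thief reversed is feiht. The word is reversed, then every letter is shifted forward by 6.
Applying it to jog: reverse → goj; then shift: g+6=m, o+6=u, j+6=p.

mup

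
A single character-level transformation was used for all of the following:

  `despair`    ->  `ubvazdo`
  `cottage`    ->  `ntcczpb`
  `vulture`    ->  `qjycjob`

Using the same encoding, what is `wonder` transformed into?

d(3)→u(20) and e(4)→b(1) fit y≡7x+25 (mod 26); the inverse of 7 mod 26 is 15. Each letter's alphabet position (a=0..z=25) is mapped through 7·x+25 mod 26 — an affine cipher.
On wonder: w(22)→7·22+25≡23=x; o(14)→7·14+25≡19=t; n(13)→7·13+25≡12=m; d(3)→7·3+25≡20=u; e(4)→7·4+25≡1=b; r(17)→7·17+25≡14=o (all mod 26).

xtmubo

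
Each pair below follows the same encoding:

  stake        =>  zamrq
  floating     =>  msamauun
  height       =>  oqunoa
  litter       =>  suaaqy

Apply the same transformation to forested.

mayqzaqk

The shift depends on letter class: consonant s→z is +7, but vowel a→m is +12. Vowels shift forward by 12 and consonants shift forward by 7.
On forested: f(cons)+7=m, o(vowel)+12=a, r(cons)+7=y, e(vowel)+12=q, s(cons)+7=z, t(cons)+7=a, e(vowel)+12=q, d(cons)+7=k.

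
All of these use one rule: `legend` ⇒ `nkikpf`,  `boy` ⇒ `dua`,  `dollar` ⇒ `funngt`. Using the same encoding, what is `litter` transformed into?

novvkt

The shift depends on letter class: consonant l→n is +2, but vowel e→k is +6. The rule splits by letter class: vowels +6, consonants +2.
For litter: l(cons)+2=n, i(vowel)+6=o, t(cons)+2=v, t(cons)+2=v, e(vowel)+6=k, r(cons)+2=t.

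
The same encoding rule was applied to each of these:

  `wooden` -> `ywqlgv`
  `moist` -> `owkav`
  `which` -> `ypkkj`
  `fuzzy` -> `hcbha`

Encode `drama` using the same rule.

The shifts repeat in a cycle of length 2: positions 0,1,… shift by +2, +8, then the pattern repeats.
Applying it to drama: d+2=f, r+8=z, a+2=c, m+8=u, a+2=c.

fzcuc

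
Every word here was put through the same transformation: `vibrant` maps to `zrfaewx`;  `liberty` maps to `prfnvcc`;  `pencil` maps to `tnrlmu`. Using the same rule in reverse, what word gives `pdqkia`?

lumber

Shifts by position in vibrant: pos 0: v→z (+4), pos 1: i→r (+9), pos 2: b→f (+4), pos 3: r→a (+9) — repeating every 2. A repeating key of period 2 is used — shifts +4, +9 over and over.
Decoding pdqkia: p−4=l, d−9=u, q−4=m, k−9=b, i−4=e, a−9=r.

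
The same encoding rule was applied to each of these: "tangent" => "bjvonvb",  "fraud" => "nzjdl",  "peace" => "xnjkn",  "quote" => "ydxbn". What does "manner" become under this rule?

The shift depends on letter class: consonant t→b is +8, but vowel a→j is +9. The rule splits by letter class: vowels +9, consonants +8.
On manner: m(cons)+8=u, a(vowel)+9=j, n(cons)+8=v, n(cons)+8=v, e(vowel)+9=n, r(cons)+8=z.

ujvvnz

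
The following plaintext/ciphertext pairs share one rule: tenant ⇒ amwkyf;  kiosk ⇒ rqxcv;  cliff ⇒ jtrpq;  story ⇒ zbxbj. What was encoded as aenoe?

In tenant: t→a is +7, e→m is +8, n→w is +9, a→k is +10 — the shift increases by 1 each position. The shift increases by 1 at each position, starting from +7: 7, 8, 9, ….
Decoding aenoe: a−7=t, e−8=w, n−9=e, o−10=e, e−11=t.

tweet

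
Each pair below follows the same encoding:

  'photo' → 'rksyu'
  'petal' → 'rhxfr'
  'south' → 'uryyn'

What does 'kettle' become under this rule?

mhxyrl

In photo: p→r is +2, h→k is +3, o→s is +4, t→y is +5 — the shift increases by 1 each position. Each letter shifts forward by (position + 2), i.e. 2, 3, 4, … — the shift grows by one for each successive letter.
On kettle: k+2=m, e+3=h, t+4=x, t+5=y, l+6=r, e+7=l.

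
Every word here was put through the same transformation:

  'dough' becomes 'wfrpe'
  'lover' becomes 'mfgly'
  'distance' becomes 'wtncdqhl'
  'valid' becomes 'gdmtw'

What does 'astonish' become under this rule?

dncfqtne

Treating letters as 0–25, the rule is x ↦ 15x + 3 (mod 26).
For astonish: a(0)→15·0+3≡3=d; s(18)→15·18+3≡13=n; t(19)→15·19+3≡2=c; o(14)→15·14+3≡5=f; n(13)→15·13+3≡16=q; i(8)→15·8+3≡19=t; s(18)→15·18+3≡13=n; h(7)→15·7+3≡4=e (all mod 26).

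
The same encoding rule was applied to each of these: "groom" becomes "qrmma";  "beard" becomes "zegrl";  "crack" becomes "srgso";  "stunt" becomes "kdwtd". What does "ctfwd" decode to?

g(6)→q(16) and r(17)→r(17) fit y≡19x+6 (mod 26); the inverse of 19 mod 26 is 11. This is an affine cipher: with a=0,…,z=25, each position x becomes (19x+6) mod 26.
Undoing it on ctfwd: c(2)→11·(2−6)≡8=i; t(19)→11·(19−6)≡13=n; f(5)→11·(5−6)≡15=p; w(22)→11·(22−6)≡20=u; d(3)→11·(3−6)≡19=t (all mod 26).

input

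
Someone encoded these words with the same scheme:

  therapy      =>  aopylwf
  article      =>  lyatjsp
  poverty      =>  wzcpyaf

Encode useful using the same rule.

fzpmfs

The shift depends on letter class: consonant t→a is +7, but vowel e→p is +11. Vowels shift forward by 11 and consonants shift forward by 7.
For useful: u(vowel)+11=f, s(cons)+7=z, e(vowel)+11=p, f(cons)+7=m, u(vowel)+11=f, l(cons)+7=s.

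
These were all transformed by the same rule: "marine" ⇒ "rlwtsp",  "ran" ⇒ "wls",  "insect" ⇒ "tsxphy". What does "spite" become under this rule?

xutyp

The shift depends on letter class: consonant m→r is +5, but vowel a→l is +11. Vowels shift forward by 11 and consonants shift forward by 5.
For spite: s(cons)+5=x, p(cons)+5=u, i(vowel)+11=t, t(cons)+5=y, e(vowel)+11=p.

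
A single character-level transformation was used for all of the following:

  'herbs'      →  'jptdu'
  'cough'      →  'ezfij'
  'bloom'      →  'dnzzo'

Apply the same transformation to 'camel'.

elopn

The shift depends on letter class: consonant h→j is +2, but vowel e→p is +11. The rule splits by letter class: vowels +11, consonants +2.
For camel: c(cons)+2=e, a(vowel)+11=l, m(cons)+2=o, e(vowel)+11=p, l(cons)+2=n.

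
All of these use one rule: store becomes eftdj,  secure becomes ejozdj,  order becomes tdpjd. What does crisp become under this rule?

The shift depends on letter class: consonant s→e is +12, but vowel o→t is +5. Vowels shift forward by 5 and consonants shift forward by 12.
On crisp: c(cons)+12=o, r(cons)+12=d, i(vowel)+5=n, s(cons)+12=e, p(cons)+12=b.

odneb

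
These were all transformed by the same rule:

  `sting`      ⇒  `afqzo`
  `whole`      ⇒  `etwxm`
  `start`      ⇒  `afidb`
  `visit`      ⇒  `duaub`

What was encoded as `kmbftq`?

cattle

Shifts by position in sting: pos 0: s→a (+8), pos 1: t→f (+12), pos 2: i→q (+8), pos 3: n→z (+12) — repeating every 2. It's a Vigenère-style cipher with numeric key [8,12]: position i shifts by key[i mod 2].
Reversing it on kmbftq: k−8=c, m−12=a, b−8=t, f−12=t, t−8=l, q−12=e.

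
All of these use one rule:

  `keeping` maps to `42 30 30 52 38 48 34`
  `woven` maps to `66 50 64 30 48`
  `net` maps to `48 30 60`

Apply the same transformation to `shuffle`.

k(#11)→42 and e(#5)→30: differences scale by 2, so n = 2·pos + 20. The formula is n = 2×(alphabet index, a=1) + 20.
For shuffle: s=19→58, h=8→36, u=21→62, f=6→32, f=6→32, l=12→44, e=5→30.

58 36 62 32 32 44 30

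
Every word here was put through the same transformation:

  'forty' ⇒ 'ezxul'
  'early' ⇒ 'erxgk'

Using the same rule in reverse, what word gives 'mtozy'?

sting

The word is reversed, then every letter is shifted forward by 6.
Reversing it on mtozy: shift back: m−6=g, t−6=n, o−6=i, z−6=t, y−6=s → gnits; then reverse → sting.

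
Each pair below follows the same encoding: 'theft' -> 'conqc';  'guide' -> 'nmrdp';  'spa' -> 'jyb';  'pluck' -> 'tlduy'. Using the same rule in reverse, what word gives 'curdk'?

built

Two steps: reverse the string, then apply a Caesar shift of +9.
Decoding curdk: shift back: c−9=t, u−9=l, r−9=i, d−9=u, k−9=b → tliub; then reverse → built.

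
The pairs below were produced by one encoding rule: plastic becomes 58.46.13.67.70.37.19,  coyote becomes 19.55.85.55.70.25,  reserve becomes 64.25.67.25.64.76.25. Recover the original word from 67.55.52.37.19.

sonic

With a=1..z=26, the number is 3·pos + 10.
Decoding 67.55.52.37.19: 67→(67−10)÷3=19=s, 55→(55−10)÷3=15=o, 52→(52−10)÷3=14=n, 37→(37−10)÷3=9=i, 19→(19−10)÷3=3=c.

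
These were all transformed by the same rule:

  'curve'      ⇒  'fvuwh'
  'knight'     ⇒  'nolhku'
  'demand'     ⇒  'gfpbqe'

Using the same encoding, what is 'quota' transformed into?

tvrud

Shifts by position in curve: pos 0: c→f (+3), pos 1: u→v (+1), pos 2: r→u (+3), pos 3: v→w (+1) — repeating every 2. The shifts repeat in a cycle of length 2: positions 0,1,… shift by +3, +1, then the pattern repeats.
Applying it to quota: q+3=t, u+1=v, o+3=r, t+1=u, a+3=d.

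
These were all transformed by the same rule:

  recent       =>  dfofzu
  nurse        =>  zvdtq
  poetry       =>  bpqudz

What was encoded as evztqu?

sunset

It's a Vigenère-style cipher with numeric key [12,1]: position i shifts by key[i mod 2].
Decoding evztqu: e−12=s, v−1=u, z−12=n, t−1=s, q−12=e, u−1=t.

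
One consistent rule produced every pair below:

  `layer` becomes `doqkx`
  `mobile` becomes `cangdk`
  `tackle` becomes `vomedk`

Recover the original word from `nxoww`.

brass

l(11)→d(3) and a(0)→o(14) fit y≡25x+14 (mod 26); the inverse of 25 mod 26 is 25. This is an affine cipher: with a=0,…,z=25, each position x becomes (25x+14) mod 26.
Undoing it on nxoww: n(13)→25·(13−14)≡1=b; x(23)→25·(23−14)≡17=r; o(14)→25·(14−14)≡0=a; w(22)→25·(22−14)≡18=s; w(22)→25·(22−14)≡18=s (all mod 26).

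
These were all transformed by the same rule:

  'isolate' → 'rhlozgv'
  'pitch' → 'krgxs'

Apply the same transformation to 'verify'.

This is the alphabet-reversal cipher (Atbash): a becomes z, b becomes y, etc.
On verify: v↔e, e↔v, r↔i, i↔r, f↔u, y↔b.

evirub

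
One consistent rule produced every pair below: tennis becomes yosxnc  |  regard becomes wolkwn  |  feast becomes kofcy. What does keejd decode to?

Shifts by position in tennis: pos 0: t→y (+5), pos 1: e→o (+10), pos 2: n→s (+5), pos 3: n→x (+10) — repeating every 2. It's a Vigenère-style cipher with numeric key [5,10]: position i shifts by key[i mod 2].
Reversing it on keejd: k−5=f, e−10=u, e−5=z, j−10=z, d−5=y.

fuzzy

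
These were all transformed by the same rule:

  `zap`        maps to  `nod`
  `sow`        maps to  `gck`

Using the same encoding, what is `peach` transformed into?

Compare letters: z→n is +14, a→o is +14, p→d is +14 — a constant shift. Every letter moves 14 places later in the alphabet, wrapping around z→a.
Applying it to peach: p+14=d, e+14=s, a+14=o, c+14=q, h+14=v.

dsoqv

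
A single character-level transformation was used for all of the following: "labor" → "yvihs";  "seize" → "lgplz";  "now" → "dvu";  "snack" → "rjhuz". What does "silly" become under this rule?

The output letters match the input read backwards, each shifted +7: labor reversed is robal. Read the word backwards and shift each letter +7.
For silly: reverse → yllis; then shift: y+7=f, l+7=s, l+7=s, i+7=p, s+7=z.

fsspz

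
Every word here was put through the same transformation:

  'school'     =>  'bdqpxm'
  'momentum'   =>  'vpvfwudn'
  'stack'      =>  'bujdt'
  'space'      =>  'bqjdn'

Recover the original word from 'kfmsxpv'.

bedroom

It's a Vigenère-style cipher with numeric key [9,1]: position i shifts by key[i mod 2].
Reversing it on kfmsxpv: k−9=b, f−1=e, m−9=d, s−1=r, x−9=o, p−1=o, v−9=m.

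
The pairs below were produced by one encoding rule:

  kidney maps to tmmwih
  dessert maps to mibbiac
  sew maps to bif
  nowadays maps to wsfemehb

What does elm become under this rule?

Vowels shift forward by 4 and consonants shift forward by 9.
On elm: e(vowel)+4=i, l(cons)+9=u, m(cons)+9=v.

iuv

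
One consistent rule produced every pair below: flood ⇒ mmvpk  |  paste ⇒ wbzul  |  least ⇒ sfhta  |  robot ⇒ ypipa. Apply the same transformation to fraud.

Shifts by position in flood: pos 0: f→m (+7), pos 1: l→m (+1), pos 2: o→v (+7), pos 3: o→p (+1) — repeating every 2. The shifts repeat in a cycle of length 2: positions 0,1,… shift by +7, +1, then the pattern repeats.
On fraud: f+7=m, r+1=s, a+7=h, u+1=v, d+7=k.

mshvk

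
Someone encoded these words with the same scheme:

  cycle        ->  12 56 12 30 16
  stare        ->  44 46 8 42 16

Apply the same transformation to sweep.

c(#3)→12 and y(#25)→56: differences scale by 2, so n = 2·pos + 6. With a=1..z=26, the number is 2·pos + 6.
For sweep: s=19→44, w=23→52, e=5→16, e=5→16, p=16→38.

44 52 16 16 38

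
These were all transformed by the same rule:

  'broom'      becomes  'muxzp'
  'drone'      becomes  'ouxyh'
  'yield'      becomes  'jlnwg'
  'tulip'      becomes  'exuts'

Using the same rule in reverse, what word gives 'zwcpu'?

otter

The shifts repeat in a cycle of length 3: positions 0,1,… shift by +11, +3, +9, then the pattern repeats.
Decoding zwcpu: z−11=o, w−3=t, c−9=t, p−11=e, u−3=r.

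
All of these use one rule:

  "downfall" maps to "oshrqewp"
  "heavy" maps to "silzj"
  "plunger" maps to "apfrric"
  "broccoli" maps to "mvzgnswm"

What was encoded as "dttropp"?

Shifts by position in downfall: pos 0: d→o (+11), pos 1: o→s (+4), pos 2: w→h (+11), pos 3: n→r (+4) — repeating every 2. The shifts repeat in a cycle of length 2: positions 0,1,… shift by +11, +4, then the pattern repeats.
Decoding dttropp: d−11=s, t−4=p, t−11=i, r−4=n, o−11=d, p−4=l, p−11=e.

spindle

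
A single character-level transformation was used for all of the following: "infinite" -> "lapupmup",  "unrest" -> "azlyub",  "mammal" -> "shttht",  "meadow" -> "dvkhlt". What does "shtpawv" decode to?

optimal

The word is reversed, then every letter is shifted forward by 7.
Reversing it on shtpawv: shift back: s−7=l, h−7=a, t−7=m, p−7=i, a−7=t, w−7=p, v−7=o → lamitpo; then reverse → optimal.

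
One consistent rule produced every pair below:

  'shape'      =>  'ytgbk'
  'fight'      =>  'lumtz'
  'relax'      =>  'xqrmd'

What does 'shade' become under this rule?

ytgpk

Shifts by position in shape: pos 0: s→y (+6), pos 1: h→t (+12), pos 2: a→g (+6), pos 3: p→b (+12) — repeating every 2. The shifts repeat in a cycle of length 2: positions 0,1,… shift by +6, +12, then the pattern repeats.
On shade: s+6=y, h+12=t, a+6=g, d+12=p, e+6=k.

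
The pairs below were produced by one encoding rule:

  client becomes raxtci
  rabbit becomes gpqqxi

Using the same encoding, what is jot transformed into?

Compare letters: c→r is +15, l→a is +15, i→x is +15 — a constant shift. Each letter is shifted forward by 15 in the alphabet (a Caesar shift of +15).
For jot: j+15=y, o+15=d, t+15=i.

ydi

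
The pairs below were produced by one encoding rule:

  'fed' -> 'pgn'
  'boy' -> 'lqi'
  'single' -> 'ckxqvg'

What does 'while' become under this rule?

The shift depends on letter class: consonant f→p is +10, but vowel e→g is +2. Two shifts are in play — +2 for a/e/i/o/u, +10 for every other letter.
For while: w(cons)+10=g, h(cons)+10=r, i(vowel)+2=k, l(cons)+10=v, e(vowel)+2=g.

grkvg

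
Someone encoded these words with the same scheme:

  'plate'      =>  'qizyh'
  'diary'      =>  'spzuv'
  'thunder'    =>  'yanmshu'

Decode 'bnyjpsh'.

Treating letters as 0–25, the rule is x ↦ 15x + 25 (mod 26).
Undoing it on bnyjpsh: b(1)→7·(1−25)≡14=o; n(13)→7·(13−25)≡20=u; y(24)→7·(24−25)≡19=t; j(9)→7·(9−25)≡18=s; p(15)→7·(15−25)≡8=i; s(18)→7·(18−25)≡3=d; h(7)→7·(7−25)≡4=e (all mod 26).

outside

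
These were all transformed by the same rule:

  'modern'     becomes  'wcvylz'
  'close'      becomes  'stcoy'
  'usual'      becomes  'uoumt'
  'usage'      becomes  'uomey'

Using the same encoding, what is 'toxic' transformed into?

This is an affine cipher: with a=0,…,z=25, each position x becomes (3x+12) mod 26.
On toxic: t(19)→3·19+12≡17=r; o(14)→3·14+12≡2=c; x(23)→3·23+12≡3=d; i(8)→3·8+12≡10=k; c(2)→3·2+12≡18=s (all mod 26).

rcdks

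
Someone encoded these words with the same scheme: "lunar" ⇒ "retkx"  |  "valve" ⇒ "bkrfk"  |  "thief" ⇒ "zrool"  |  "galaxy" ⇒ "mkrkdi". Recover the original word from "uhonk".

The shifts repeat in a cycle of length 2: positions 0,1,… shift by +6, +10, then the pattern repeats.
Undoing it on uhonk: u−6=o, h−10=x, o−6=i, n−10=d, k−6=e.

oxide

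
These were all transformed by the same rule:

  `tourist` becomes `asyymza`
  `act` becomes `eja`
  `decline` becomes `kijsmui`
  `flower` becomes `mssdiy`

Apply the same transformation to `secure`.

zijyyi

The shift depends on letter class: consonant t→a is +7, but vowel o→s is +4. The rule splits by letter class: vowels +4, consonants +7.
Applying it to secure: s(cons)+7=z, e(vowel)+4=i, c(cons)+7=j, u(vowel)+4=y, r(cons)+7=y, e(vowel)+4=i.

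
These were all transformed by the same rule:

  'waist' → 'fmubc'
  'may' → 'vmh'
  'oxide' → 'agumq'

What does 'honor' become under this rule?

The shift depends on letter class: consonant w→f is +9, but vowel a→m is +12. Vowels shift forward by 12 and consonants shift forward by 9.
On honor: h(cons)+9=q, o(vowel)+12=a, n(cons)+9=w, o(vowel)+12=a, r(cons)+9=a.

qawaa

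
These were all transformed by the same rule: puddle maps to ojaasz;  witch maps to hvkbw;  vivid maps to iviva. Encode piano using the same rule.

Treating letters as 0–25, the rule is x ↦ 25x + 3 (mod 26).
For piano: p(15)→25·15+3≡14=o; i(8)→25·8+3≡21=v; a(0)→25·0+3≡3=d; n(13)→25·13+3≡16=q; o(14)→25·14+3≡15=p (all mod 26).

ovdqp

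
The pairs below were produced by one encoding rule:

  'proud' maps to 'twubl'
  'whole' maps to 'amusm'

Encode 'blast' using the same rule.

In proud: p→t is +4, r→w is +5, o→u is +6, u→b is +7 — the shift increases by 1 each position. Letter i (0-indexed) is shifted by i+4, so successive shifts are 4, 5, 6, ….
For blast: b+4=f, l+5=q, a+6=g, s+7=z, t+8=b.

fqgzb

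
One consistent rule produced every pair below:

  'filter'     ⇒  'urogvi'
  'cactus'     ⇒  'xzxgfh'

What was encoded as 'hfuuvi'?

suffer

Each pair mirrors across the alphabet (f↔u, i↔r, l↔o): positions sum to 25. This is the alphabet-reversal cipher (Atbash): a becomes z, b becomes y, etc.
Decoding hfuuvi: h↔s, f↔u, u↔f, u↔f, v↔e, i↔r.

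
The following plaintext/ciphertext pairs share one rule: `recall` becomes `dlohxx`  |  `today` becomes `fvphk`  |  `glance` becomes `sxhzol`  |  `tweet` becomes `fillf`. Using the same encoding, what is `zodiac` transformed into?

lvppho

The shift depends on letter class: consonant r→d is +12, but vowel e→l is +7. Vowels shift forward by 7 and consonants shift forward by 12.
On zodiac: z(cons)+12=l, o(vowel)+7=v, d(cons)+12=p, i(vowel)+7=p, a(vowel)+7=h, c(cons)+12=o.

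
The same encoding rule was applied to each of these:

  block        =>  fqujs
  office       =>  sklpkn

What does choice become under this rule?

gmupkn

In block: b→f is +4, l→q is +5, o→u is +6, c→j is +7 — the shift increases by 1 each position. Letter i (0-indexed) is shifted by i+4, so successive shifts are 4, 5, 6, ….
For choice: c+4=g, h+5=m, o+6=u, i+7=p, c+8=k, e+9=n.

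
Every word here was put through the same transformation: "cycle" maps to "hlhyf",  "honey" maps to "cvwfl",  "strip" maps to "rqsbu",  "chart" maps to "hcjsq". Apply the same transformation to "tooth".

Treating letters as 0–25, the rule is x ↦ 25x + 9 (mod 26).
For tooth: t(19)→25·19+9≡16=q; o(14)→25·14+9≡21=v; o(14)→25·14+9≡21=v; t(19)→25·19+9≡16=q; h(7)→25·7+9≡2=c (all mod 26).

qvvqc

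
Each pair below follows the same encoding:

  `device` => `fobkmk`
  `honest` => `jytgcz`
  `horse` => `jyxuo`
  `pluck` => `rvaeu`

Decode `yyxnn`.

Shifts by position in device: pos 0: d→f (+2), pos 1: e→o (+10), pos 2: v→b (+6), pos 3: i→k (+2), pos 4: c→m (+10), pos 5: e→k (+6) — repeating every 3. A repeating key of period 3 is used — shifts +2, +10, +6 over and over.
Undoing it on yyxnn: y−2=w, y−10=o, x−6=r, n−2=l, n−10=d.

world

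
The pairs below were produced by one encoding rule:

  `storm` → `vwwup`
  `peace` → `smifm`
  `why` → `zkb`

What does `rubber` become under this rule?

The shift depends on letter class: consonant s→v is +3, but vowel o→w is +8. The rule splits by letter class: vowels +8, consonants +3.
For rubber: r(cons)+3=u, u(vowel)+8=c, b(cons)+3=e, b(cons)+3=e, e(vowel)+8=m, r(cons)+3=u.

uceemu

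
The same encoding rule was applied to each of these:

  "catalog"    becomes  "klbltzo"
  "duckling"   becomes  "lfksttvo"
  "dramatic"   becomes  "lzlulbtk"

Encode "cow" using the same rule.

kze

The shift depends on letter class: consonant c→k is +8, but vowel a→l is +11. Two shifts are in play — +11 for a/e/i/o/u, +8 for every other letter.
For cow: c(cons)+8=k, o(vowel)+11=z, w(cons)+8=e.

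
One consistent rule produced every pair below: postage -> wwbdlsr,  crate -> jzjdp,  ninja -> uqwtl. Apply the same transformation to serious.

In postage: p→w is +7, o→w is +8, s→b is +9, t→d is +10 — the shift increases by 1 each position. The shift increases by 1 at each position, starting from +7: 7, 8, 9, ….
For serious: s+7=z, e+8=m, r+9=a, i+10=s, o+11=z, u+12=g, s+13=f.

zmaszgf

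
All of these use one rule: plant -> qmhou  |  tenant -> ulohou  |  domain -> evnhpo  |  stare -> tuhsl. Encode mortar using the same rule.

nvsuhs

The shift depends on letter class: consonant p→q is +1, but vowel a→h is +7. Vowels shift forward by 7 and consonants shift forward by 1.
For mortar: m(cons)+1=n, o(vowel)+7=v, r(cons)+1=s, t(cons)+1=u, a(vowel)+7=h, r(cons)+1=s.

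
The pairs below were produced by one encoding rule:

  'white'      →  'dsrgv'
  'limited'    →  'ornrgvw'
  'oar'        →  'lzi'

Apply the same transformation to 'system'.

hbhgvn

Each pair mirrors across the alphabet (w↔d, h↔s, i↔r): positions sum to 25. This is the alphabet-reversal cipher (Atbash): a becomes z, b becomes y, etc.
For system: s↔h, y↔b, s↔h, t↔g, e↔v, m↔n.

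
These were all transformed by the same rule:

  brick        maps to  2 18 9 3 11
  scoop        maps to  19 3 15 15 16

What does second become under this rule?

19 5 3 15 14 4

Each letter is replaced by its alphabet position (a=1, b=2, …, z=26).
On second: s=19→19, e=5→5, c=3→3, o=15→15, n=14→14, d=4→4.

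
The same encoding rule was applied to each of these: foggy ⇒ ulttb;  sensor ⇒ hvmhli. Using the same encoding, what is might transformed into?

nrtsg

Each pair mirrors across the alphabet (f↔u, o↔l, g↔t): positions sum to 25. Letters are reflected about the middle of the alphabet (position → 25−position): Atbash.
For might: m↔n, i↔r, g↔t, h↔s, t↔g.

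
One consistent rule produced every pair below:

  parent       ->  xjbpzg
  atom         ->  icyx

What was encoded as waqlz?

organ

In parent: p→x is +8, a→j is +9, r→b is +10, e→p is +11 — the shift increases by 1 each position. Each letter shifts forward by (position + 8), i.e. 8, 9, 10, … — the shift grows by one for each successive letter.
Reversing it on waqlz: w−8=o, a−9=r, q−10=g, l−11=a, z−12=n.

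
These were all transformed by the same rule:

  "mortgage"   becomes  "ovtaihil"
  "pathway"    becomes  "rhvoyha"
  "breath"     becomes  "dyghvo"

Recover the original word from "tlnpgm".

Shifts by position in mortgage: pos 0: m→o (+2), pos 1: o→v (+7), pos 2: r→t (+2), pos 3: t→a (+7) — repeating every 2. It's a Vigenère-style cipher with numeric key [2,7]: position i shifts by key[i mod 2].
Undoing it on tlnpgm: t−2=r, l−7=e, n−2=l, p−7=i, g−2=e, m−7=f.

relief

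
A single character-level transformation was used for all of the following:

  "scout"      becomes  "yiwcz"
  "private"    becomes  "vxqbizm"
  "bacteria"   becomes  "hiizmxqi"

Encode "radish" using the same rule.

xijqyn

The rule splits by letter class: vowels +8, consonants +6.
Applying it to radish: r(cons)+6=x, a(vowel)+8=i, d(cons)+6=j, i(vowel)+8=q, s(cons)+6=y, h(cons)+6=n.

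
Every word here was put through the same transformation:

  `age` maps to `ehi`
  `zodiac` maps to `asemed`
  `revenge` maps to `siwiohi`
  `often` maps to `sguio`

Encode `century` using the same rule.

The shift depends on letter class: consonant g→h is +1, but vowel a→e is +4. Vowels shift forward by 4 and consonants shift forward by 1.
Applying it to century: c(cons)+1=d, e(vowel)+4=i, n(cons)+1=o, t(cons)+1=u, u(vowel)+4=y, r(cons)+1=s, y(cons)+1=z.

diouysz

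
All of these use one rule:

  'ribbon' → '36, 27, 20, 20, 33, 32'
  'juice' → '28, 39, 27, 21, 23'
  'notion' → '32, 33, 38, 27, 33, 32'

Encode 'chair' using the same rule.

r is letter #18 and maps to 36: an offset of 18. Letters become their 1-based position plus 18 (so a→19, b→20, …).
Applying it to chair: c=3→21, h=8→26, a=1→19, i=9→27, r=18→36.

21, 26, 19, 27, 36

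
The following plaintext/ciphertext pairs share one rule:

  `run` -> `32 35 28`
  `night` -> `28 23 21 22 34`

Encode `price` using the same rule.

30 32 23 17 19

r is letter #18 and maps to 32: an offset of 14. Letters become their 1-based position plus 14 (so a→15, b→16, …).
For price: p=16→30, r=18→32, i=9→23, c=3→17, e=5→19.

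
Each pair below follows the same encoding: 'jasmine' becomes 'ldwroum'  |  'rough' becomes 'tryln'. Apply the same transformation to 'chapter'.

In jasmine: j→l is +2, a→d is +3, s→w is +4, m→r is +5 — the shift increases by 1 each position. The shift increases by 1 at each position, starting from +2: 2, 3, 4, ….
For chapter: c+2=e, h+3=k, a+4=e, p+5=u, t+6=z, e+7=l, r+8=z.

ekeuzlz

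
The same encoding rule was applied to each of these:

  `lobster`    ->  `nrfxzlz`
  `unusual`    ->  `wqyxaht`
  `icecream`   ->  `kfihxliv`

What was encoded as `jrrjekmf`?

honeydew

In lobster: l→n is +2, o→r is +3, b→f is +4, s→x is +5 — the shift increases by 1 each position. Letter i (0-indexed) is shifted by i+2, so successive shifts are 2, 3, 4, ….
Reversing it on jrrjekmf: j−2=h, r−3=o, r−4=n, j−5=e, e−6=y, k−7=d, m−8=e, f−9=w.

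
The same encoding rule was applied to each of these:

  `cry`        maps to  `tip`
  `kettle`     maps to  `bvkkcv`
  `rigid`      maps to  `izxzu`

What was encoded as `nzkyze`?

This is a Caesar cipher with shift 17.
Reversing it on nzkyze: n−17=w, z−17=i, k−17=t, y−17=h, z−17=i, e−17=n.

within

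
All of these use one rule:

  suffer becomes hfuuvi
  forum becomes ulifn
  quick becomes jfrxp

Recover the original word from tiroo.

grill

This is the alphabet-reversal cipher (Atbash): a becomes z, b becomes y, etc.
Reversing it on tiroo: t↔g, i↔r, r↔i, o↔l, o↔l.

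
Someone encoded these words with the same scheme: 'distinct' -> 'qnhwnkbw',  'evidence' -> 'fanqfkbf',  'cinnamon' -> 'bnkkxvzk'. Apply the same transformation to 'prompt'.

oszvow

d(3)→q(16) and i(8)→n(13) fit y≡15x+23 (mod 26); the inverse of 15 mod 26 is 7. This is an affine cipher: with a=0,…,z=25, each position x becomes (15x+23) mod 26.
For prompt: p(15)→15·15+23≡14=o; r(17)→15·17+23≡18=s; o(14)→15·14+23≡25=z; m(12)→15·12+23≡21=v; p(15)→15·15+23≡14=o; t(19)→15·19+23≡22=w (all mod 26).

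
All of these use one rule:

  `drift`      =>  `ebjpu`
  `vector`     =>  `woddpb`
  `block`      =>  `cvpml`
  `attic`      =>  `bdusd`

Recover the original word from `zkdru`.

yacht

Shifts by position in drift: pos 0: d→e (+1), pos 1: r→b (+10), pos 2: i→j (+1), pos 3: f→p (+10) — repeating every 2. A repeating key of period 2 is used — shifts +1, +10 over and over.
Reversing it on zkdru: z−1=y, k−10=a, d−1=c, r−10=h, u−1=t.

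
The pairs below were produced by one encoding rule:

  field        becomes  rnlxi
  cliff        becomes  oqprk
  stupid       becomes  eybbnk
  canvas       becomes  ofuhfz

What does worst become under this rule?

Shifts by position in field: pos 0: f→r (+12), pos 1: i→n (+5), pos 2: e→l (+7), pos 3: l→x (+12), pos 4: d→i (+5) — repeating every 3. It's a Vigenère-style cipher with numeric key [12,5,7]: position i shifts by key[i mod 3].
On worst: w+12=i, o+5=t, r+7=y, s+12=e, t+5=y.

ityey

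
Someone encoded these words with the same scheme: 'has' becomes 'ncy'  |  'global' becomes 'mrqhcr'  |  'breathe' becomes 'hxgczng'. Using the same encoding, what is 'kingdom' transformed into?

qktmjqs

The shift depends on letter class: consonant h→n is +6, but vowel a→c is +2. Two shifts are in play — +2 for a/e/i/o/u, +6 for every other letter.
On kingdom: k(cons)+6=q, i(vowel)+2=k, n(cons)+6=t, g(cons)+6=m, d(cons)+6=j, o(vowel)+2=q, m(cons)+6=s.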